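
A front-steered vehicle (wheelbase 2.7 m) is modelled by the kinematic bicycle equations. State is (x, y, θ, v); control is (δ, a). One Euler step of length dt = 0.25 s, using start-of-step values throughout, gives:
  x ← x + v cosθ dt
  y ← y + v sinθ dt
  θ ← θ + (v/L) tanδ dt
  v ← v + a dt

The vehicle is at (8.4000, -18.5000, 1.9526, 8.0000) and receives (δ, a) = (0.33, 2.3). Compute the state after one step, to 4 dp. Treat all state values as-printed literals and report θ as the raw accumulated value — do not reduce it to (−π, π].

(7.6548, -16.6440, 2.2063, 8.5750)

x' = 8.4000 + 8.0000·cos(1.9526)·0.25 = 7.6548
y' = -18.5000 + 8.0000·sin(1.9526)·0.25 = -16.6440
θ' = 1.9526 + (8.0000/2.7)·tan(0.33)·0.25 = 2.2063
v' = 8.0000 + 2.3000·0.25 = 8.5750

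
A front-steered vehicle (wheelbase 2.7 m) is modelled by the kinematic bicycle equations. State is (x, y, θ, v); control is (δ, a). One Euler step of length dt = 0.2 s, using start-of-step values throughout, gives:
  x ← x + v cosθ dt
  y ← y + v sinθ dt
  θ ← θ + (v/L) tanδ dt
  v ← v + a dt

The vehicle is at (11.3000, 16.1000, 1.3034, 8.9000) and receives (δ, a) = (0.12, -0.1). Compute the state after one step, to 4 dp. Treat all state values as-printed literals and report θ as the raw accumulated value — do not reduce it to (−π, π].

x' = 11.3000 + 8.9000·cos(1.3034)·0.2 = 11.7703
y' = 16.1000 + 8.9000·sin(1.3034)·0.2 = 17.8167
θ' = 1.3034 + (8.9000/2.7)·tan(0.12)·0.2 = 1.3829
v' = 8.9000 − 0.1000·0.2 = 8.8800

(11.7703, 17.8167, 1.3829, 8.8800)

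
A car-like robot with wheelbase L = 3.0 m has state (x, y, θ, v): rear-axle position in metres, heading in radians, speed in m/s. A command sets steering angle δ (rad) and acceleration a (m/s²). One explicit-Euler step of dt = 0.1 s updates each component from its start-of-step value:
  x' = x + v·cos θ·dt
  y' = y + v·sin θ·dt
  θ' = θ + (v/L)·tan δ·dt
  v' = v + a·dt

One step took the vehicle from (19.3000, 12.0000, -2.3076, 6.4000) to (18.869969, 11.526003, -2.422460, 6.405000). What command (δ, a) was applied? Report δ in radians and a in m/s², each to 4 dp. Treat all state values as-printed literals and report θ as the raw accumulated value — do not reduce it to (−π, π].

δ = -0.4939, a = 0.0500

a = (v'−v)/dt = (0.005000)/0.1 = 0.0500
Δθ = θ'−θ = -0.114860;  (v·dt/L) = 6.4000·0.1/3.0 = 0.213333
tan δ = Δθ·L/(v·dt) = -0.538406  →  δ = -0.4939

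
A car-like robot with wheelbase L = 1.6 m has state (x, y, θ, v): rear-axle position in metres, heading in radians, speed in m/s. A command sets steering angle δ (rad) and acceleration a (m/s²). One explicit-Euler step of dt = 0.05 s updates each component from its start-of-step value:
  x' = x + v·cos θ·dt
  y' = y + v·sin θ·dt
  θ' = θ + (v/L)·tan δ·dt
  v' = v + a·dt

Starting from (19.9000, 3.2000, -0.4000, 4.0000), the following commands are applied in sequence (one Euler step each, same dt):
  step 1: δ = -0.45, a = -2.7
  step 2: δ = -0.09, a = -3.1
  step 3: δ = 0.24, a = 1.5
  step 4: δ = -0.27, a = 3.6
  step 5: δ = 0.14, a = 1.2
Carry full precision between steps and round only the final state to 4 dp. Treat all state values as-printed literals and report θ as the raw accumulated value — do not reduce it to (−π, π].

after step 1 (δ=-0.45, a=-2.7): (20.084212, 3.122116, -0.460382, 3.865000)
after step 2 (δ=-0.09, a=-3.1): (20.257342, 3.036257, -0.471282, 3.710000)
after step 3 (δ=0.24, a=1.5): (20.422620, 2.952035, -0.442910, 3.785000)
after step 4 (δ=-0.27, a=3.6): (20.593609, 2.870928, -0.475645, 3.965000)
after step 5 (δ=0.14, a=1.2): (20.769852, 2.780147, -0.458184, 4.025000)

(20.7699, 2.7801, -0.4582, 4.0250)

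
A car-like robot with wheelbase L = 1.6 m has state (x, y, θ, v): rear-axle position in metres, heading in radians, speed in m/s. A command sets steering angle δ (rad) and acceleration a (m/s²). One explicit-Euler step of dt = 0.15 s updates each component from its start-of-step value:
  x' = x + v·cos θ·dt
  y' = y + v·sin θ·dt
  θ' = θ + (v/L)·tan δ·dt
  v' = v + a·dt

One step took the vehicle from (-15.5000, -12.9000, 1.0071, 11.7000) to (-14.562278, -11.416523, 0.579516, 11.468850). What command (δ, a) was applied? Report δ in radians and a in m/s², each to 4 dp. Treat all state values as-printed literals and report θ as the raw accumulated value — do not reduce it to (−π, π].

δ = -0.3717, a = -1.5410

a = (v'−v)/dt = (-0.231150)/0.15 = -1.5410
Δθ = θ'−θ = -0.427584;  (v·dt/L) = 11.7000·0.15/1.6 = 1.096875
tan δ = Δθ·L/(v·dt) = -0.389820  →  δ = -0.3717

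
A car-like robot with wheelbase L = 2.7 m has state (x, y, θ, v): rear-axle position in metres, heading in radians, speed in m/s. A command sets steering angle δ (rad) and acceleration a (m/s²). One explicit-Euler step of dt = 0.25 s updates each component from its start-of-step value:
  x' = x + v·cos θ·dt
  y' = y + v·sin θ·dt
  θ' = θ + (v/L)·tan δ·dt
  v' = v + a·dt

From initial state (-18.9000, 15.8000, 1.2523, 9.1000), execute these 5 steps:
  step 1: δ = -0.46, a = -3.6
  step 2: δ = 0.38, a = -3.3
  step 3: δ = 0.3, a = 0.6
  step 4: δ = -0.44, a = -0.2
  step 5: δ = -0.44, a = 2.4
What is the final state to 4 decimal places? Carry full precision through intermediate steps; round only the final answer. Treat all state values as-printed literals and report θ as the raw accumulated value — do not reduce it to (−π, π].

(-14.6491, 24.5828, 0.6955, 8.0750)

after step 1 (δ=-0.46, a=-3.6): (-18.187609, 17.960584, 0.834839, 8.200000)
after step 2 (δ=0.38, a=-3.3): (-16.811449, 19.480020, 1.138096, 7.375000)
after step 3 (δ=0.3, a=0.6): (-16.038322, 21.153844, 1.349333, 7.525000)
after step 4 (δ=-0.44, a=-0.2): (-15.625091, 22.989148, 1.021312, 7.475000)
after step 5 (δ=-0.44, a=2.4): (-14.649141, 24.582807, 0.695471, 8.075000)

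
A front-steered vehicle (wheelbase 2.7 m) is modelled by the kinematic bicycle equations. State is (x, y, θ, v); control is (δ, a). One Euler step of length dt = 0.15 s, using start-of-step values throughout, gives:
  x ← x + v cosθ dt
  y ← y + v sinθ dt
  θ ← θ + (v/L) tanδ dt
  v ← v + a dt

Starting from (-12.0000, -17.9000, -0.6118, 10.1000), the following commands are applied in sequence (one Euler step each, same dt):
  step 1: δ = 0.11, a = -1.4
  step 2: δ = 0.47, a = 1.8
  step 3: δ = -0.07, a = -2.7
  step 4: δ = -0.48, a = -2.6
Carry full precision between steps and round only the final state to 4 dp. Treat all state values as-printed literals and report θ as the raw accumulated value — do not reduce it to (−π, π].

(-6.6331, -20.3997, -0.5924, 9.3650)

after step 1 (δ=0.11, a=-1.4): (-10.759797, -18.770128, -0.549828, 9.890000)
after step 2 (δ=0.47, a=1.8): (-9.494944, -19.545316, -0.270729, 10.160000)
after step 3 (δ=-0.07, a=-2.7): (-8.026453, -19.952885, -0.310304, 9.755000)
after step 4 (δ=-0.48, a=-2.6): (-6.633087, -20.399686, -0.592447, 9.365000)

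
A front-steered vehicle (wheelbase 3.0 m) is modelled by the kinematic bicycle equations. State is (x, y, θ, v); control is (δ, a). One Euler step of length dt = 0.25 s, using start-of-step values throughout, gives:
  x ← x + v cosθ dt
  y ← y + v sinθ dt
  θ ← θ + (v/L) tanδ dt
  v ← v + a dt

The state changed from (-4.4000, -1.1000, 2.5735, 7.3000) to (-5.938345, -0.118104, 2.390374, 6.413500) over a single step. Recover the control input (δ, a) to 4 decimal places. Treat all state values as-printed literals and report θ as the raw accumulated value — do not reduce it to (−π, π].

a = (v'−v)/dt = (-0.886500)/0.25 = -3.5460
Δθ = θ'−θ = -0.183126;  (v·dt/L) = 7.3000·0.25/3.0 = 0.608333
tan δ = Δθ·L/(v·dt) = -0.301029  →  δ = -0.2924

δ = -0.2924, a = -3.5460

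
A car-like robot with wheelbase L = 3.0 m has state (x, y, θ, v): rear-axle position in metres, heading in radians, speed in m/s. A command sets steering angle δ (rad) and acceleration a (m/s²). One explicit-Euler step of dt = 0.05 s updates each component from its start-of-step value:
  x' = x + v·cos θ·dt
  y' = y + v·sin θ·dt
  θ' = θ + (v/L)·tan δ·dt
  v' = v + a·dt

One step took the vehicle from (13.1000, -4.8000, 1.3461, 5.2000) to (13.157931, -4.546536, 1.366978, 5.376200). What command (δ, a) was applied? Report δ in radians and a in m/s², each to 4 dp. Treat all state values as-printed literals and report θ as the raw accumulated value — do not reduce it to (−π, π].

δ = 0.2364, a = 3.5240

a = (v'−v)/dt = (0.176200)/0.05 = 3.5240
Δθ = θ'−θ = 0.020878;  (v·dt/L) = 5.2000·0.05/3.0 = 0.086667
tan δ = Δθ·L/(v·dt) = 0.240900  →  δ = 0.2364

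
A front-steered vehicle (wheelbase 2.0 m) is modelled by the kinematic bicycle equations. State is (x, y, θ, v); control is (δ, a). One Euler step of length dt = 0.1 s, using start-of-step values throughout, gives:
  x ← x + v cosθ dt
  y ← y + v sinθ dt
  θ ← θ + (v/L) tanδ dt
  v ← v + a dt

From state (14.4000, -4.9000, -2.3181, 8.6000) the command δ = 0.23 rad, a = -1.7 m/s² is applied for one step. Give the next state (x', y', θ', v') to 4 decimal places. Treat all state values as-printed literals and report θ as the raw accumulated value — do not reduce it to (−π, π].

x' = 14.4000 + 8.6000·cos(-2.3181)·0.1 = 13.8155
y' = -4.9000 + 8.6000·sin(-2.3181)·0.1 = -5.5308
θ' = -2.3181 + (8.6000/2.0)·tan(0.23)·0.1 = -2.2174
v' = 8.6000 − 1.7000·0.1 = 8.4300

(13.8155, -5.5308, -2.2174, 8.4300)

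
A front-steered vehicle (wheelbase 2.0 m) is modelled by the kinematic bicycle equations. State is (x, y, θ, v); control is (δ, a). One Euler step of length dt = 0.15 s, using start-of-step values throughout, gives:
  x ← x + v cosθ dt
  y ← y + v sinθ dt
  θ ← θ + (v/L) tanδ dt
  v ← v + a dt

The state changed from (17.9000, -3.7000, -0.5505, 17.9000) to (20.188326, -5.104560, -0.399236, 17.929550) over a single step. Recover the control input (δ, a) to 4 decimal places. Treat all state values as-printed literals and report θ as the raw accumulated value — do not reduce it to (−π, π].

δ = 0.1122, a = 0.1970

a = (v'−v)/dt = (0.029550)/0.15 = 0.1970
Δθ = θ'−θ = 0.151264;  (v·dt/L) = 17.9000·0.15/2.0 = 1.342500
tan δ = Δθ·L/(v·dt) = 0.112673  →  δ = 0.1122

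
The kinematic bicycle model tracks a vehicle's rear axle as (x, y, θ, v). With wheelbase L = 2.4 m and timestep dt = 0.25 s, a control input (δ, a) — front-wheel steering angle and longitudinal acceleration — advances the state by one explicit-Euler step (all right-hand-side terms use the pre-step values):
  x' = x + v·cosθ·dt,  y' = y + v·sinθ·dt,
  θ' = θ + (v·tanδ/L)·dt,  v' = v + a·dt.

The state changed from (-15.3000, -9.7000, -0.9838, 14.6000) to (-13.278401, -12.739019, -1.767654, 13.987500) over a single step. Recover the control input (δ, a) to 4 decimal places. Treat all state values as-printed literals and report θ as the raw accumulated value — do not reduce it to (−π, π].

a = (v'−v)/dt = (-0.612500)/0.25 = -2.4500
Δθ = θ'−θ = -0.783854;  (v·dt/L) = 14.6000·0.25/2.4 = 1.520833
tan δ = Δθ·L/(v·dt) = -0.515411  →  δ = -0.4759

δ = -0.4759, a = -2.4500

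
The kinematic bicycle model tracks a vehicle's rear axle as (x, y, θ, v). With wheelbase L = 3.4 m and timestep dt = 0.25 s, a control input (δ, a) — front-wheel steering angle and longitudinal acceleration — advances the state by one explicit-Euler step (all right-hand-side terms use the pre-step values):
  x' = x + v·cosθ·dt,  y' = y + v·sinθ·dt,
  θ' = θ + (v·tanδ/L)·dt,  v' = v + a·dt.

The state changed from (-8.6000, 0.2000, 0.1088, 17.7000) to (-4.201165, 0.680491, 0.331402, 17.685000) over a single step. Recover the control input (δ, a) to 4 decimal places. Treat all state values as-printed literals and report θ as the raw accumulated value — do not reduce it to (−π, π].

a = (v'−v)/dt = (-0.015000)/0.25 = -0.0600
Δθ = θ'−θ = 0.222602;  (v·dt/L) = 17.7000·0.25/3.4 = 1.301471
tan δ = Δθ·L/(v·dt) = 0.171039  →  δ = 0.1694

δ = 0.1694, a = -0.0600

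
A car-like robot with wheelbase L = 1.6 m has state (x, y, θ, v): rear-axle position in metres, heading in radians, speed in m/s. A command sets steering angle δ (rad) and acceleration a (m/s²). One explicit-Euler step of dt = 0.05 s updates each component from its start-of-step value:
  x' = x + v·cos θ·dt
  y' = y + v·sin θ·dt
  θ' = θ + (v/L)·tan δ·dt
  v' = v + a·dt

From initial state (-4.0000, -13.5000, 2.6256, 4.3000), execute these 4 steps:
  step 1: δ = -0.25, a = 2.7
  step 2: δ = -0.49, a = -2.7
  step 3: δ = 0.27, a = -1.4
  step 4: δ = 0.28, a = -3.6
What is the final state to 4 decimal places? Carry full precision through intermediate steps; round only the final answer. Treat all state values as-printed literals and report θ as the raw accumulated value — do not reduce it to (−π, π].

(-4.7266, -13.0351, 2.5926, 4.0500)

after step 1 (δ=-0.25, a=2.7): (-4.187008, -13.393919, 2.591288, 4.435000)
after step 2 (δ=-0.49, a=-2.7): (-4.376020, -13.277956, 2.517364, 4.300000)
after step 3 (δ=0.27, a=-1.4): (-4.550474, -13.152295, 2.554554, 4.230000)
after step 4 (δ=0.28, a=-3.6): (-4.726565, -13.035145, 2.592565, 4.050000)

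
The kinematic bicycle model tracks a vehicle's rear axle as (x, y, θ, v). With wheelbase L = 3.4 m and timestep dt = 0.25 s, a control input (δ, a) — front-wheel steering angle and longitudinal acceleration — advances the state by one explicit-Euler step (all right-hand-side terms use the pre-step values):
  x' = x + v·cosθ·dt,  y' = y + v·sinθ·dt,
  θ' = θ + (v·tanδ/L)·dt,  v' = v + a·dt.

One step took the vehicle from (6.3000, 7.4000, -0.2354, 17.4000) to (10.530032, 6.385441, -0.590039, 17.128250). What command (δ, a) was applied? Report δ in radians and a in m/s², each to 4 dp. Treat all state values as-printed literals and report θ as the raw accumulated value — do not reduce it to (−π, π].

a = (v'−v)/dt = (-0.271750)/0.25 = -1.0870
Δθ = θ'−θ = -0.354639;  (v·dt/L) = 17.4000·0.25/3.4 = 1.279412
tan δ = Δθ·L/(v·dt) = -0.277189  →  δ = -0.2704

δ = -0.2704, a = -1.0870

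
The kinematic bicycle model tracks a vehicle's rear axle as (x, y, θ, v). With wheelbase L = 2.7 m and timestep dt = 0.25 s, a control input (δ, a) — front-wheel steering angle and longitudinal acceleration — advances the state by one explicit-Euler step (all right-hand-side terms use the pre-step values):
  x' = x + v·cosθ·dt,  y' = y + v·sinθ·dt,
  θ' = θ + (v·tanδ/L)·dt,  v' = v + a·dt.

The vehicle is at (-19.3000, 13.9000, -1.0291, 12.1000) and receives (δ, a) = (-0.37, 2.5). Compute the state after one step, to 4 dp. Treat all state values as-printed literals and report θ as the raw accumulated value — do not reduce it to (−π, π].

(-17.7403, 11.3081, -1.4637, 12.7250)

x' = -19.3000 + 12.1000·cos(-1.0291)·0.25 = -17.7403
y' = 13.9000 + 12.1000·sin(-1.0291)·0.25 = 11.3081
θ' = -1.0291 + (12.1000/2.7)·tan(-0.37)·0.25 = -1.4637
v' = 12.1000 + 2.5000·0.25 = 12.7250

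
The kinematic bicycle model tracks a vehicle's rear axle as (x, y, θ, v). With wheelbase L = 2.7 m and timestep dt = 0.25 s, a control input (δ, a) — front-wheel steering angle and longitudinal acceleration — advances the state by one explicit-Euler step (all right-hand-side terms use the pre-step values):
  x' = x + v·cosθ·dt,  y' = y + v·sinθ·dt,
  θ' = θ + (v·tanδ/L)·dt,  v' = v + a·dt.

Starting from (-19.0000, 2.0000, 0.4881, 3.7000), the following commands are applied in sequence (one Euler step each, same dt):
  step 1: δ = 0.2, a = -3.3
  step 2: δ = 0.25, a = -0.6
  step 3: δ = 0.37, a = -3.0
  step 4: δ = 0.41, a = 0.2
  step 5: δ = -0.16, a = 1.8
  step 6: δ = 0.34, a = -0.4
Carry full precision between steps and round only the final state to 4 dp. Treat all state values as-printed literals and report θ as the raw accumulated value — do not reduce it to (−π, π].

after step 1 (δ=0.2, a=-3.3): (-18.183016, 2.433777, 0.557547, 2.875000)
after step 2 (δ=0.25, a=-0.6): (-17.573117, 2.814073, 0.625520, 2.725000)
after step 3 (δ=0.37, a=-3.0): (-17.020856, 3.212957, 0.723384, 1.975000)
after step 4 (δ=0.41, a=0.2): (-16.650755, 3.539783, 0.802865, 2.025000)
after step 5 (δ=-0.16, a=1.8): (-16.299089, 3.903953, 0.772606, 2.475000)
after step 6 (δ=0.34, a=-0.4): (-15.856006, 4.335843, 0.853671, 2.375000)

(-15.8560, 4.3358, 0.8537, 2.3750)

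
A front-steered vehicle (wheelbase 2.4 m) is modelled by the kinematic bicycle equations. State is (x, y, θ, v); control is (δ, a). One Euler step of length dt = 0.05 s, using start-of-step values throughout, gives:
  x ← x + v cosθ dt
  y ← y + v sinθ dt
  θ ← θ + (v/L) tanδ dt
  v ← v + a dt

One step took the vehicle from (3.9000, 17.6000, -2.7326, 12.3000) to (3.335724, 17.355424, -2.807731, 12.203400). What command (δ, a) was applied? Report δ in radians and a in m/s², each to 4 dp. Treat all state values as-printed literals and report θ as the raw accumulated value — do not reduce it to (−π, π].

a = (v'−v)/dt = (-0.096600)/0.05 = -1.9320
Δθ = θ'−θ = -0.075131;  (v·dt/L) = 12.3000·0.05/2.4 = 0.256250
tan δ = Δθ·L/(v·dt) = -0.293194  →  δ = -0.2852

δ = -0.2852, a = -1.9320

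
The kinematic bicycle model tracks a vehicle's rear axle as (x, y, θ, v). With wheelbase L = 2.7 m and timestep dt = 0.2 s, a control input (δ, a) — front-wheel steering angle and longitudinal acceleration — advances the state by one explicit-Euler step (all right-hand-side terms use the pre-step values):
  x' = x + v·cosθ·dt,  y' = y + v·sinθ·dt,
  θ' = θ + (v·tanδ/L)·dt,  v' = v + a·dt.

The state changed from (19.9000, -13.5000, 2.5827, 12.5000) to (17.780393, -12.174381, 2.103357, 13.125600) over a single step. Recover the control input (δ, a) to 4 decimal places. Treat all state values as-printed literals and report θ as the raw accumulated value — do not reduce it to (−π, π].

a = (v'−v)/dt = (0.625600)/0.2 = 3.1280
Δθ = θ'−θ = -0.479343;  (v·dt/L) = 12.5000·0.2/2.7 = 0.925926
tan δ = Δθ·L/(v·dt) = -0.517690  →  δ = -0.4777

δ = -0.4777, a = 3.1280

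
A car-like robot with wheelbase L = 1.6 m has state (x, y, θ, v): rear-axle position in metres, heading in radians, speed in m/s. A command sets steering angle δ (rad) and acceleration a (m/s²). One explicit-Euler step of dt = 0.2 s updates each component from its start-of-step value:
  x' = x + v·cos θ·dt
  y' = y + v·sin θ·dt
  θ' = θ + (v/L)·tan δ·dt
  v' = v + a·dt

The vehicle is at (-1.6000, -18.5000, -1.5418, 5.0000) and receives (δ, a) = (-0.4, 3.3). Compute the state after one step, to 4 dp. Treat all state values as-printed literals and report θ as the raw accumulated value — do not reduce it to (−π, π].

(-1.5710, -19.4996, -1.8060, 5.6600)

x' = -1.6000 + 5.0000·cos(-1.5418)·0.2 = -1.5710
y' = -18.5000 + 5.0000·sin(-1.5418)·0.2 = -19.4996
θ' = -1.5418 + (5.0000/1.6)·tan(-0.4)·0.2 = -1.8060
v' = 5.0000 + 3.3000·0.2 = 5.6600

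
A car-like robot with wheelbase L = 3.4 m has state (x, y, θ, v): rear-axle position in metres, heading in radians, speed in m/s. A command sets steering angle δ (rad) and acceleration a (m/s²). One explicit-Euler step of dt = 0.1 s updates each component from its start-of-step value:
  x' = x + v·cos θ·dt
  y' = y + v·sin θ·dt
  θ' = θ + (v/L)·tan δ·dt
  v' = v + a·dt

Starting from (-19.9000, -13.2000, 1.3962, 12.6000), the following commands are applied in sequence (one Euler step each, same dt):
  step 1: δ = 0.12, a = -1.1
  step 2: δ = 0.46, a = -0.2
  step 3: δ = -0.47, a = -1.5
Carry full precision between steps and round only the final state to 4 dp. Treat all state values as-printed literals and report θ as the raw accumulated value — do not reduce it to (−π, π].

(-19.5843, -9.4754, 1.4366, 12.3200)

after step 1 (δ=0.12, a=-1.1): (-19.681125, -11.959156, 1.440885, 12.490000)
after step 2 (δ=0.46, a=-0.2): (-19.519322, -10.720681, 1.622890, 12.470000)
after step 3 (δ=-0.47, a=-1.5): (-19.584253, -9.475373, 1.436586, 12.320000)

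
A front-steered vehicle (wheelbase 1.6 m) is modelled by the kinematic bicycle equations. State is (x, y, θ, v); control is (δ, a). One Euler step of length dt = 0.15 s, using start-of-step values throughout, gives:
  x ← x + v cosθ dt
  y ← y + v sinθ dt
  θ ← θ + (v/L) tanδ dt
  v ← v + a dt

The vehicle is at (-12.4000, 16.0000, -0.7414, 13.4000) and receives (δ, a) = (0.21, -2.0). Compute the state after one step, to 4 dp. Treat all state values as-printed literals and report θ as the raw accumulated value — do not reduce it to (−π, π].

x' = -12.4000 + 13.4000·cos(-0.7414)·0.15 = -10.9176
y' = 16.0000 + 13.4000·sin(-0.7414)·0.15 = 14.6426
θ' = -0.7414 + (13.4000/1.6)·tan(0.21)·0.15 = -0.4736
v' = 13.4000 − 2.0000·0.15 = 13.1000

(-10.9176, 14.6426, -0.4736, 13.1000)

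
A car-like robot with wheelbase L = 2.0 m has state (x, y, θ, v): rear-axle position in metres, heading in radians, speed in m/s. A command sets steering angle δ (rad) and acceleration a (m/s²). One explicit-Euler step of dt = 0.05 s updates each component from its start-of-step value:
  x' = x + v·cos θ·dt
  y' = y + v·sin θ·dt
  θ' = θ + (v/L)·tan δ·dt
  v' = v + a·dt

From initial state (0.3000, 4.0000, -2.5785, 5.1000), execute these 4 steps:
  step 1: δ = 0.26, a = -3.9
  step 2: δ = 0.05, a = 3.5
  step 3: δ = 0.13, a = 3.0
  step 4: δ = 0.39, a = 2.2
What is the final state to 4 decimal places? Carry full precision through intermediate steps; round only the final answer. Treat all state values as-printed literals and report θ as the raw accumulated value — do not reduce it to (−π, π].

(-0.5405, 3.4300, -2.4681, 5.3400)

after step 1 (δ=0.26, a=-3.9): (0.084370, 3.863880, -2.544582, 4.905000)
after step 2 (δ=0.05, a=3.5): (-0.118457, 3.726007, -2.538446, 5.080000)
after step 3 (δ=0.13, a=3.0): (-0.327640, 3.581929, -2.521842, 5.230000)
after step 4 (δ=0.39, a=2.2): (-0.540507, 3.430041, -2.468097, 5.340000)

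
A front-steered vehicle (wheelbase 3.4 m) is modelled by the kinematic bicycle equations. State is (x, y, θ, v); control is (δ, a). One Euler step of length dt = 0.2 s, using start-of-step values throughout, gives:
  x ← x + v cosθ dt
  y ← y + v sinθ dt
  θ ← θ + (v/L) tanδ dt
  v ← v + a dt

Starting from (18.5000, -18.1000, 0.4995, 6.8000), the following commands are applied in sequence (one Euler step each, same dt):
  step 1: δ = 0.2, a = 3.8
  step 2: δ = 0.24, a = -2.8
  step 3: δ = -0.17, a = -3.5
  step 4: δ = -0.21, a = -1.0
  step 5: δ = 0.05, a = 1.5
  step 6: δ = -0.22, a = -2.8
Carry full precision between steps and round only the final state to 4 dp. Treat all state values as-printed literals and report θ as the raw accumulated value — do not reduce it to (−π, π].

(25.1974, -13.6935, 0.4735, 5.8400)

after step 1 (δ=0.2, a=3.8): (19.693838, -17.448578, 0.580584, 7.560000)
after step 2 (δ=0.24, a=-2.8): (20.958086, -16.619227, 0.689411, 7.000000)
after step 3 (δ=-0.17, a=-3.5): (22.038355, -15.728712, 0.618729, 6.300000)
after step 4 (δ=-0.21, a=-1.0): (23.064771, -14.997911, 0.539741, 6.100000)
after step 5 (δ=0.05, a=1.5): (24.111339, -14.370937, 0.557697, 6.400000)
after step 6 (δ=-0.22, a=-2.8): (25.197388, -13.693518, 0.473511, 5.840000)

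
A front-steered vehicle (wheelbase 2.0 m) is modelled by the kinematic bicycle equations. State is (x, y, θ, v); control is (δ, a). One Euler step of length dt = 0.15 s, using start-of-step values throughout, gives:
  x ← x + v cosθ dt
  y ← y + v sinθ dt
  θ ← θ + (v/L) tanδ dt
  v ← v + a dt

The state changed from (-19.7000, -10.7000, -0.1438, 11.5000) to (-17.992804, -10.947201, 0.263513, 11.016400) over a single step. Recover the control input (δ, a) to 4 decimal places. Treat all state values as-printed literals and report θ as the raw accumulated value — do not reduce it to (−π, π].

a = (v'−v)/dt = (-0.483600)/0.15 = -3.2240
Δθ = θ'−θ = 0.407313;  (v·dt/L) = 11.5000·0.15/2.0 = 0.862500
tan δ = Δθ·L/(v·dt) = 0.472247  →  δ = 0.4412

δ = 0.4412, a = -3.2240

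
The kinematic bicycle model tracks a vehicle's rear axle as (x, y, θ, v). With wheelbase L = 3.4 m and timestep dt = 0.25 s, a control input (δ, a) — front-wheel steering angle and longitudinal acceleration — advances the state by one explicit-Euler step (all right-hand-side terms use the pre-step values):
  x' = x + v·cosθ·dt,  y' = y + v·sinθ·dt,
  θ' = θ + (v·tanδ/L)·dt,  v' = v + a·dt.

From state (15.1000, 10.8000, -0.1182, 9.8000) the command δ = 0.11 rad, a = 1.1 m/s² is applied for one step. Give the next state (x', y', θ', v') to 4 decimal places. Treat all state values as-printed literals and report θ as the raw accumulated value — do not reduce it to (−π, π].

(17.5329, 10.5111, -0.0386, 10.0750)

x' = 15.1000 + 9.8000·cos(-0.1182)·0.25 = 17.5329
y' = 10.8000 + 9.8000·sin(-0.1182)·0.25 = 10.5111
θ' = -0.1182 + (9.8000/3.4)·tan(0.11)·0.25 = -0.0386
v' = 9.8000 + 1.1000·0.25 = 10.0750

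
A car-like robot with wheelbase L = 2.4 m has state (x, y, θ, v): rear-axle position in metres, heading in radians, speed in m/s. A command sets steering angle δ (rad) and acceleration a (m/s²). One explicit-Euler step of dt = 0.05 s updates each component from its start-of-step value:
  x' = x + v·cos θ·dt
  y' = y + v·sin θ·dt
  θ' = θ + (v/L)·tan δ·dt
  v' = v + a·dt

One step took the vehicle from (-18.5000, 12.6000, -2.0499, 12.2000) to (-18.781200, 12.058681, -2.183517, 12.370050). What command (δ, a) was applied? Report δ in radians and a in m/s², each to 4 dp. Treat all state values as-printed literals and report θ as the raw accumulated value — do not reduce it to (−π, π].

δ = -0.4840, a = 3.4010

a = (v'−v)/dt = (0.170050)/0.05 = 3.4010
Δθ = θ'−θ = -0.133617;  (v·dt/L) = 12.2000·0.05/2.4 = 0.254167
tan δ = Δθ·L/(v·dt) = -0.525706  →  δ = -0.4840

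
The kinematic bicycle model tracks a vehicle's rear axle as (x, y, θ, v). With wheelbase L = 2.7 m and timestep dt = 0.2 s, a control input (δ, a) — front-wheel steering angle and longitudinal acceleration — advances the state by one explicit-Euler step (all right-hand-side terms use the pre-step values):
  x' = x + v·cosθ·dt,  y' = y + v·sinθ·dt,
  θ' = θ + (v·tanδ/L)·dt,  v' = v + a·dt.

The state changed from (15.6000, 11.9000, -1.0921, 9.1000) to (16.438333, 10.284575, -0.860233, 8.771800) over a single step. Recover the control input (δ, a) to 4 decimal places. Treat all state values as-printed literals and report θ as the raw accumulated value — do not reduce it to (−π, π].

δ = 0.3313, a = -1.6410

a = (v'−v)/dt = (-0.328200)/0.2 = -1.6410
Δθ = θ'−θ = 0.231867;  (v·dt/L) = 9.1000·0.2/2.7 = 0.674074
tan δ = Δθ·L/(v·dt) = 0.343979  →  δ = 0.3313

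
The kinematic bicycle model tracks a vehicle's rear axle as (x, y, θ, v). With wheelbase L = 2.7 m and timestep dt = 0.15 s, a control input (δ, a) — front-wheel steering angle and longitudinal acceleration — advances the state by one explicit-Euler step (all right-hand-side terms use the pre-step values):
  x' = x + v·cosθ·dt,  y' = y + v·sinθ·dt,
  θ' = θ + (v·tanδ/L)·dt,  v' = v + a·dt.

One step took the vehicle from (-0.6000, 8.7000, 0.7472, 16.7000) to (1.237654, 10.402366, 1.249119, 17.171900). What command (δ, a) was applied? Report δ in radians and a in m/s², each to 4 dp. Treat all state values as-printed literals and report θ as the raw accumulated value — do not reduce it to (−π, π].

δ = 0.4959, a = 3.1460

a = (v'−v)/dt = (0.471900)/0.15 = 3.1460
Δθ = θ'−θ = 0.501919;  (v·dt/L) = 16.7000·0.15/2.7 = 0.927778
tan δ = Δθ·L/(v·dt) = 0.540991  →  δ = 0.4959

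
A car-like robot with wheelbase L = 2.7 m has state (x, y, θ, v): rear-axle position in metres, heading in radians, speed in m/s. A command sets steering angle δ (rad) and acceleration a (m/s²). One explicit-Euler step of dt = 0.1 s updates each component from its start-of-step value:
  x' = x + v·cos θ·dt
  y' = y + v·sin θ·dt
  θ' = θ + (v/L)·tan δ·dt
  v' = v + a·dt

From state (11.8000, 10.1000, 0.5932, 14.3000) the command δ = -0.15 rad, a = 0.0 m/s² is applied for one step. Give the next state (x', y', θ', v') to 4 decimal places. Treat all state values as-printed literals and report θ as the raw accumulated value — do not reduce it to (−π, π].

(12.9857, 10.8994, 0.5132, 14.3000)

x' = 11.8000 + 14.3000·cos(0.5932)·0.1 = 12.9857
y' = 10.1000 + 14.3000·sin(0.5932)·0.1 = 10.8994
θ' = 0.5932 + (14.3000/2.7)·tan(-0.15)·0.1 = 0.5132
v' = 14.3000 + 0.0000·0.1 = 14.3000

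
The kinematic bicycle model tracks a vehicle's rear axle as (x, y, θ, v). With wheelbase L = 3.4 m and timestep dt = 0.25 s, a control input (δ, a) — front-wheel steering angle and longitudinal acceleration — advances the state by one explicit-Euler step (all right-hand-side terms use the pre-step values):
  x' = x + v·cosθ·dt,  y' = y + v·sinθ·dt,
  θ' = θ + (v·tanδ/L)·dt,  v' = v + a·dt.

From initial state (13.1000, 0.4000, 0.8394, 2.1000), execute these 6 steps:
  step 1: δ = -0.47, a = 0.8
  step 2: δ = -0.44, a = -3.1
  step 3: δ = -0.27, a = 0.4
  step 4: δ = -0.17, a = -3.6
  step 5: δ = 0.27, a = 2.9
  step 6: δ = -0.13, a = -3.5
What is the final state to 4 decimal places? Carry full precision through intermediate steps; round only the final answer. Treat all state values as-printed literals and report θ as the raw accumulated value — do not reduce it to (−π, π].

(14.9228, 1.9979, 0.6306, 0.5750)

after step 1 (δ=-0.47, a=0.8): (13.450652, 0.790727, 0.760964, 2.300000)
after step 2 (δ=-0.44, a=-3.1): (13.867051, 1.187259, 0.681347, 1.525000)
after step 3 (δ=-0.27, a=0.4): (14.163178, 1.427385, 0.650313, 1.625000)
after step 4 (δ=-0.17, a=-3.6): (14.486510, 1.673343, 0.629803, 0.725000)
after step 5 (δ=0.27, a=2.9): (14.632986, 1.780097, 0.644556, 1.450000)
after step 6 (δ=-0.13, a=-3.5): (14.922756, 1.997903, 0.630618, 0.575000)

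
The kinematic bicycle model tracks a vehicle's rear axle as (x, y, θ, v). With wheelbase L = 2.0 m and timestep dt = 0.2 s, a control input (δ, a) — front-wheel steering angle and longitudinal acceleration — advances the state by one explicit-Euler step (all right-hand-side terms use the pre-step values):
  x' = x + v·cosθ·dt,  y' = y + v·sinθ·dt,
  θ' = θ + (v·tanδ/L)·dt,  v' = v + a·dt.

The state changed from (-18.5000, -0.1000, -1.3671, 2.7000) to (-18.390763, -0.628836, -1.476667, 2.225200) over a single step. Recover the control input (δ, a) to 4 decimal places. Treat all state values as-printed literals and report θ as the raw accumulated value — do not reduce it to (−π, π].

δ = -0.3855, a = -2.3740

a = (v'−v)/dt = (-0.474800)/0.2 = -2.3740
Δθ = θ'−θ = -0.109567;  (v·dt/L) = 2.7000·0.2/2.0 = 0.270000
tan δ = Δθ·L/(v·dt) = -0.405804  →  δ = -0.3855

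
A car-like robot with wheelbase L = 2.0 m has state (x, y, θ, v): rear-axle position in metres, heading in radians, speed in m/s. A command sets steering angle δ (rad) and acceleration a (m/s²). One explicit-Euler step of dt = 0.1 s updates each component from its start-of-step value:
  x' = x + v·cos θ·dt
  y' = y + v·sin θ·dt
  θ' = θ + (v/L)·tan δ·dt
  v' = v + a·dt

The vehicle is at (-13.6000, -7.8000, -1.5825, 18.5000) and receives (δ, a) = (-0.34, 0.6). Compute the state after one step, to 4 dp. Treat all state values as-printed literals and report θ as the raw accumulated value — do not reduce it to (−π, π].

x' = -13.6000 + 18.5000·cos(-1.5825)·0.1 = -13.6217
y' = -7.8000 + 18.5000·sin(-1.5825)·0.1 = -9.6499
θ' = -1.5825 + (18.5000/2.0)·tan(-0.34)·0.1 = -1.9097
v' = 18.5000 + 0.6000·0.1 = 18.5600

(-13.6217, -9.6499, -1.9097, 18.5600)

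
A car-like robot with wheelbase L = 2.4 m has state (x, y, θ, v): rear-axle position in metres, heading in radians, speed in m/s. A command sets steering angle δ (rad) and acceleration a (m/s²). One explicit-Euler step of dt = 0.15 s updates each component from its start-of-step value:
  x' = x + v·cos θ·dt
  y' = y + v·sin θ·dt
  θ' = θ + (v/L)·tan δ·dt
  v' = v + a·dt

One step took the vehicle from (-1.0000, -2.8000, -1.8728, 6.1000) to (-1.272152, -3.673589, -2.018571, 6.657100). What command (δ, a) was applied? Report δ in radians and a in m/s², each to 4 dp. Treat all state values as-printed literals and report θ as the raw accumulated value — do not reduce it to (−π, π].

δ = -0.3652, a = 3.7140

a = (v'−v)/dt = (0.557100)/0.15 = 3.7140
Δθ = θ'−θ = -0.145771;  (v·dt/L) = 6.1000·0.15/2.4 = 0.381250
tan δ = Δθ·L/(v·dt) = -0.382350  →  δ = -0.3652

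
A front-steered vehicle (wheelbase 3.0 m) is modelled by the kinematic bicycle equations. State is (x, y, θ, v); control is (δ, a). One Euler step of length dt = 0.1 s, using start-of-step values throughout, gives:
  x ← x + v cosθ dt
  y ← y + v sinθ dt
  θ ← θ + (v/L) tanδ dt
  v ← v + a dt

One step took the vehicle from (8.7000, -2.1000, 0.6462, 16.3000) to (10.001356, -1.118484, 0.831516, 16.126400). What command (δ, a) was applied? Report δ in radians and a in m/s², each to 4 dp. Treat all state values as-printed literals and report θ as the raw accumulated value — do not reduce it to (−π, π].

δ = 0.3287, a = -1.7360

a = (v'−v)/dt = (-0.173600)/0.1 = -1.7360
Δθ = θ'−θ = 0.185316;  (v·dt/L) = 16.3000·0.1/3.0 = 0.543333
tan δ = Δθ·L/(v·dt) = 0.341072  →  δ = 0.3287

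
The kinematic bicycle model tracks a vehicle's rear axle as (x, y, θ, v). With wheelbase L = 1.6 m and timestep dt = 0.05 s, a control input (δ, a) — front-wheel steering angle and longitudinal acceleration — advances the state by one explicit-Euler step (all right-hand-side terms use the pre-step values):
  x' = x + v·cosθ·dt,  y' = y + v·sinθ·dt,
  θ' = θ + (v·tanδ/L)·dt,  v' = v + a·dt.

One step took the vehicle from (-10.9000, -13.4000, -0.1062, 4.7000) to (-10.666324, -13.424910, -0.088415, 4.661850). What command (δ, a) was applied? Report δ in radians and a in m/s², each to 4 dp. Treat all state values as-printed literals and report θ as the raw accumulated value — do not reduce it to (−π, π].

δ = 0.1205, a = -0.7630

a = (v'−v)/dt = (-0.038150)/0.05 = -0.7630
Δθ = θ'−θ = 0.017785;  (v·dt/L) = 4.7000·0.05/1.6 = 0.146875
tan δ = Δθ·L/(v·dt) = 0.121089  →  δ = 0.1205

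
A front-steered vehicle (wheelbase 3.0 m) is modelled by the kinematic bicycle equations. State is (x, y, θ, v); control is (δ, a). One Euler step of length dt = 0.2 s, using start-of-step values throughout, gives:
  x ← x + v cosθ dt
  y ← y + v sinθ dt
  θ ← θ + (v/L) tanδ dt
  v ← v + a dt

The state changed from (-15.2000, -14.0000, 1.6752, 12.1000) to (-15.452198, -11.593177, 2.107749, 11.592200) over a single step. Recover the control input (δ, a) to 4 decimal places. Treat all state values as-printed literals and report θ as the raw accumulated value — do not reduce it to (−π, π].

δ = 0.4922, a = -2.5390

a = (v'−v)/dt = (-0.507800)/0.2 = -2.5390
Δθ = θ'−θ = 0.432549;  (v·dt/L) = 12.1000·0.2/3.0 = 0.806667
tan δ = Δθ·L/(v·dt) = 0.536218  →  δ = 0.4922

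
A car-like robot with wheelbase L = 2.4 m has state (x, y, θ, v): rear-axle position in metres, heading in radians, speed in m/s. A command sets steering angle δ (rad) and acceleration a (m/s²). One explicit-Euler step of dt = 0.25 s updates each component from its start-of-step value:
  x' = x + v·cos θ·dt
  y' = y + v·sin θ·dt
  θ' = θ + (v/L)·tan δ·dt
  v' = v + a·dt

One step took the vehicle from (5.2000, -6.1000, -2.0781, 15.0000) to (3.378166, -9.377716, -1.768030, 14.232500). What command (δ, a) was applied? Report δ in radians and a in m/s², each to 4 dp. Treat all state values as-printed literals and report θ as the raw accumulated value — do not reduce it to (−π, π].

a = (v'−v)/dt = (-0.767500)/0.25 = -3.0700
Δθ = θ'−θ = 0.310070;  (v·dt/L) = 15.0000·0.25/2.4 = 1.562500
tan δ = Δθ·L/(v·dt) = 0.198445  →  δ = 0.1959

δ = 0.1959, a = -3.0700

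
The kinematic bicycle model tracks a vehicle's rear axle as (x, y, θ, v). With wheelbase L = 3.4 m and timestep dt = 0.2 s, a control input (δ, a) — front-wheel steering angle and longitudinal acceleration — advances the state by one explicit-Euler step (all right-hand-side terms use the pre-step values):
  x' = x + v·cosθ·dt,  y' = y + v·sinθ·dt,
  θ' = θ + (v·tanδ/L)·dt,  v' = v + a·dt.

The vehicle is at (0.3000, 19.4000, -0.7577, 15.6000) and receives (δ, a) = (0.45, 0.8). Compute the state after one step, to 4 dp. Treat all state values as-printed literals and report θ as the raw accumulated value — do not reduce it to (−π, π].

(2.5664, 17.2558, -0.3144, 15.7600)

x' = 0.3000 + 15.6000·cos(-0.7577)·0.2 = 2.5664
y' = 19.4000 + 15.6000·sin(-0.7577)·0.2 = 17.2558
θ' = -0.7577 + (15.6000/3.4)·tan(0.45)·0.2 = -0.3144
v' = 15.6000 + 0.8000·0.2 = 15.7600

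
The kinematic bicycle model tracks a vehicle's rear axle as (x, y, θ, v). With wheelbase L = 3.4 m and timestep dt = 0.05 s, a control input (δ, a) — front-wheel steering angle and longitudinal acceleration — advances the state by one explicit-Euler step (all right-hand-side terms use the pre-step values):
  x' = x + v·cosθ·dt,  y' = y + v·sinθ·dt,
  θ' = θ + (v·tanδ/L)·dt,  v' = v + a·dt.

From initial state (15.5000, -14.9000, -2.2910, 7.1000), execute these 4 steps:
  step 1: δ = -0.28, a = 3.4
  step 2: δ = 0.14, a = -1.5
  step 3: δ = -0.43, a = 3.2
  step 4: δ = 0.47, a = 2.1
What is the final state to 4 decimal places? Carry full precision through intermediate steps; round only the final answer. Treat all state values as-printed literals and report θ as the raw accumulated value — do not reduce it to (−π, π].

after step 1 (δ=-0.28, a=3.4): (15.265864, -15.166843, -2.321024, 7.270000)
after step 2 (δ=0.14, a=-1.5): (15.018028, -15.432756, -2.305958, 7.195000)
after step 3 (δ=-0.43, a=3.2): (14.776741, -15.699590, -2.354484, 7.355000)
after step 4 (δ=0.47, a=2.1): (14.517148, -15.960073, -2.299542, 7.460000)

(14.5171, -15.9601, -2.2995, 7.4600)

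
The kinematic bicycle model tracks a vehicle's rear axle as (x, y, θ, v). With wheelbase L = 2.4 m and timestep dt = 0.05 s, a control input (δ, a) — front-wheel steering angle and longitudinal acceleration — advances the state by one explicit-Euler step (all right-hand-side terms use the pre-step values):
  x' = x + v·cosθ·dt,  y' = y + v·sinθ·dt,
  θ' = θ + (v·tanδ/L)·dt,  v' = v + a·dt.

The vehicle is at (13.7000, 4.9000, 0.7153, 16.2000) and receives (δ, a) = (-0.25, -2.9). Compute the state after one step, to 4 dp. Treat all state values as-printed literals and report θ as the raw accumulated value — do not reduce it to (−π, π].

(14.3115, 5.4312, 0.6291, 16.0550)

x' = 13.7000 + 16.2000·cos(0.7153)·0.05 = 14.3115
y' = 4.9000 + 16.2000·sin(0.7153)·0.05 = 5.4312
θ' = 0.7153 + (16.2000/2.4)·tan(-0.25)·0.05 = 0.6291
v' = 16.2000 − 2.9000·0.05 = 16.0550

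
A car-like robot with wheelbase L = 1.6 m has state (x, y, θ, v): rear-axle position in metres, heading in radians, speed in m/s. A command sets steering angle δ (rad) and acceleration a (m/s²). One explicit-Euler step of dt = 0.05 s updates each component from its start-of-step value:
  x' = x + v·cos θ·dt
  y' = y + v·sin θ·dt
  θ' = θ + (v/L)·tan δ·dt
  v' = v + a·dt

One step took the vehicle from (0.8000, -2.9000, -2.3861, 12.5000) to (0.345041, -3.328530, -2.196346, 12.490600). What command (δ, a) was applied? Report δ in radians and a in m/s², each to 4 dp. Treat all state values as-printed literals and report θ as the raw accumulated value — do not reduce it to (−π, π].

a = (v'−v)/dt = (-0.009400)/0.05 = -0.1880
Δθ = θ'−θ = 0.189754;  (v·dt/L) = 12.5000·0.05/1.6 = 0.390625
tan δ = Δθ·L/(v·dt) = 0.485770  →  δ = 0.4522

δ = 0.4522, a = -0.1880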